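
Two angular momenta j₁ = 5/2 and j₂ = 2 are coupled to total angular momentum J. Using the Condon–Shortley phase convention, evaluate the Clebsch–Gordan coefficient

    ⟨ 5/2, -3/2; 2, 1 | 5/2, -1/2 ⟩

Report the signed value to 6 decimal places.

+√(6/35) = +0.414039

triangle: 2!·3!·2!/8! = 24/40320
(j±m)!: 1!·4!·3!·1!·2!·3! = 1728
prefactor² = (2J+1)·Δ·N² = 216/35
  k=1: −1/(1!·1!·3!·2!·0!·0!) = -1/12
  k=2: +1/(2!·0!·2!·1!·1!·1!) = 1/4
Σ = 1/6  ⇒  CG² = 216/35·1/6² = 6/35
CG = +√(6/35) = +0.414039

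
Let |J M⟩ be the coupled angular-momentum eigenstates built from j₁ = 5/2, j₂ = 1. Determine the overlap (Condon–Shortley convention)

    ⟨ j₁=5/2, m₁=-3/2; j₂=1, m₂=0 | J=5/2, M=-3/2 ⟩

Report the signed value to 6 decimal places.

triangle: 1!×4!×1!/7! = 24/5040
(j±m)!: 1!×4!×1!×1!×1!×4! = 576
prefactor² = (2J+1)×Δ×N² = 576/35
  k=0: +1/(0!×1!×4!×1!×0!×0!) = 1/24
  k=1: −1/(1!×0!×3!×0!×1!×1!) = -1/6
Σ = -1/8  ⇒  CG² = 576/35×(-1/8)² = 9/35
CG = −√(9/35) = -0.507093

−√(9/35) ≈ -0.507093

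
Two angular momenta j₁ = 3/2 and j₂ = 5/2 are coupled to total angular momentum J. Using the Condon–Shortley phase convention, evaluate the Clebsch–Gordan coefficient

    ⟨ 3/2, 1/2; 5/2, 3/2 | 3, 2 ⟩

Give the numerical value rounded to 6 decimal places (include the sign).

triangle: 1!×2!×4!/8! = 48/40320
(j±m)!: 2!×1!×4!×1!×5!×1! = 5760
prefactor² = (2J+1)×Δ×N² = 48
  k=0: +1/(0!×1!×1!×4!×1!×0!) = 1/24
  k=1: −1/(1!×0!×0!×3!×2!×1!) = -1/12
Σ = -1/24  ⇒  CG² = 48×(-1/24)² = 1/12
CG = −√(1/12) = -0.288675

-0.288675  (= −√(1/12))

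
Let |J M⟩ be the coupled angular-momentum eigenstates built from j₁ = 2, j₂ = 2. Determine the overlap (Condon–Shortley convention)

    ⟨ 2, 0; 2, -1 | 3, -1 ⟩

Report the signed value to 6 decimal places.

+√(1/5) = +0.447214

j₁+j₂−J=1  J+j₁−j₂=3  J−j₁+j₂=3  j₁+j₂+J+1=8
(j₁±m₁, j₂±m₂, J±M) = (2,2,1,3,2,4)
P² = 36/5
sum k=0..1:
  [0] +1/4 = 1/4
  [1] −1/12 = -1/12
S = 1/6
C² = P²·S² = 1/5 ; C = +0.447214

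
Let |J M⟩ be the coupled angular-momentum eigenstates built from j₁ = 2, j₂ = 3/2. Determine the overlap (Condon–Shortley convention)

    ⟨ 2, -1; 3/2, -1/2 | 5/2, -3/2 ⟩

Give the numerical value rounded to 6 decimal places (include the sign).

j₁+j₂−J=1  J+j₁−j₂=3  J−j₁+j₂=2  j₁+j₂+J+1=7
(j₁±m₁, j₂±m₂, J±M) = (1,3,1,2,1,4)
P² = 144/35
sum k=0..1:
  [0] +1/6 = 1/6
  [1] −1/4 = -1/4
S = -1/12
C² = P²·S² = 1/35 ; C = -0.169031

−√(1/35) ≈ -0.169031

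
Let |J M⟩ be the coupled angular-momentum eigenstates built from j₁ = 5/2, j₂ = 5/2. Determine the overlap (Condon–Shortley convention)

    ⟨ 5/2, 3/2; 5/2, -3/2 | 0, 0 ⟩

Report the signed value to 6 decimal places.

-0.408248

triangle: 5!*0!*0!/6! = 120/720
(j±m)!: 4!*1!*1!*4!*0!*0! = 576
prefactor² = (2J+1)*Δ*N² = 96
  k=1: −1/(1!*4!*0!*0!*0!*0!) = -1/24
Σ = -1/24  ⇒  CG² = 96*(-1/24)² = 1/6
CG = −√(1/6) = -0.408248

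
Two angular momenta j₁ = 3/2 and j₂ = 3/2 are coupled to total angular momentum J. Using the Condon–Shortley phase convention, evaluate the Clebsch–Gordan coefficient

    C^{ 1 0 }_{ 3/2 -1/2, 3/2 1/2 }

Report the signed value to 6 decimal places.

−√(1/20) = -0.223607

triangle: 2!·1!·1!/5! = 2/120
(j±m)!: 1!·2!·2!·1!·1!·1! = 4
prefactor² = (2J+1)·Δ·N² = 1/5
  k=1: −1/(1!·1!·1!·1!·0!·0!) = -1
  k=2: +1/(2!·0!·0!·0!·1!·1!) = 1/2
Σ = -1/2  ⇒  CG² = 1/5·(-1/2)² = 1/20
CG = −√(1/20) = -0.223607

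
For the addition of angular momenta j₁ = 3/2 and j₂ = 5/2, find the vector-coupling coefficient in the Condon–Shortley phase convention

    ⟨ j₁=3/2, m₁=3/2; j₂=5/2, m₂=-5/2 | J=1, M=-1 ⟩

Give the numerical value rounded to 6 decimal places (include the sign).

j₁+j₂−J=3  J+j₁−j₂=0  J−j₁+j₂=2  j₁+j₂+J+1=6
(j₁±m₁, j₂±m₂, J±M) = (3,0,0,5,0,2)
P² = 72
sum k=0..0:
  [0] +1/12 = 1/12
S = 1/12
C² = P²·S² = 1/2 ; C = +0.707107

+√(1/2) = +0.707107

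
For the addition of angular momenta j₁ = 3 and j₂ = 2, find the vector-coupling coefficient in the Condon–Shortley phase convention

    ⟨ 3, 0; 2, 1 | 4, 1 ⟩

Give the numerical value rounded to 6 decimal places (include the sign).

-0.462910

triangle: 1!×5!×3!/10! = 720/3628800
(j±m)!: 3!×3!×3!×1!×5!×3! = 155520
prefactor² = (2J+1)×Δ×N² = 1944/7
  k=0: +1/(0!×1!×3!×3!×2!×0!) = 1/72
  k=1: −1/(1!×0!×2!×2!×3!×1!) = -1/24
Σ = -1/36  ⇒  CG² = 1944/7×(-1/36)² = 3/14
CG = −√(3/14) = -0.462910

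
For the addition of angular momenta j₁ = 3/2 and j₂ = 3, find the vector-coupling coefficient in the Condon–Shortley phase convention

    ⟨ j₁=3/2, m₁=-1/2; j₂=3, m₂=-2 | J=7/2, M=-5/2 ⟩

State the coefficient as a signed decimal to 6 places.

triangle: 1!·2!·5!/9! = 240/362880
(j±m)!: 1!·2!·1!·5!·1!·6! = 172800
prefactor² = (2J+1)·Δ·N² = 6400/7
  k=0: +1/(0!·1!·2!·1!·0!·4!) = 1/48
  k=1: −1/(1!·0!·1!·0!·1!·5!) = -1/120
Σ = 1/80  ⇒  CG² = 6400/7·1/80² = 1/7
CG = +√(1/7) = +0.377964

+0.377964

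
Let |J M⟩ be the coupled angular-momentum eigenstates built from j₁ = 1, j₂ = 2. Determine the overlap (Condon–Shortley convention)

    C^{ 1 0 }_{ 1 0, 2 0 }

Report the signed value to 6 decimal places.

-0.632456

√[3·2!0!2!/5! · 1!1!2!2!1!1!] = √(2/5)
  +(−1)^1/∏(1,1,0,1,0,1)! = -1  (running -1)
⟨..|..⟩ = √(2/5)·(-1) = -0.632456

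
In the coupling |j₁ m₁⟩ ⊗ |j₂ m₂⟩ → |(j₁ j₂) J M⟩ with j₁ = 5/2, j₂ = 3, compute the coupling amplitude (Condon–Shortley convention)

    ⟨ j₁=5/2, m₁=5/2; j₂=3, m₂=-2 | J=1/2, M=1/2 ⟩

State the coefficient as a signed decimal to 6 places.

+0.218218

triangle: 5!×0!×1!/7! = 120/5040
(j±m)!: 5!×0!×1!×5!×1!×0! = 14400
prefactor² = (2J+1)×Δ×N² = 4800/7
  k=0: +1/(0!×5!×0!×1!×0!×0!) = 1/120
Σ = 1/120  ⇒  CG² = 4800/7×1/120² = 1/21
CG = +√(1/21) = +0.218218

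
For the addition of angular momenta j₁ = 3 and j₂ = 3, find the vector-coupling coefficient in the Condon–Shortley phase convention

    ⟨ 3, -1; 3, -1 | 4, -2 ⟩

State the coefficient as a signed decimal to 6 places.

-0.509647

triangle: 2!*4!*4!/11! = 1152/39916800
(j±m)!: 2!*4!*2!*4!*2!*6! = 3317760
prefactor² = (2J+1)*Δ*N² = 331776/385
  k=0: +1/(0!*2!*4!*2!*0!*2!) = 1/192
  k=1: −1/(1!*1!*3!*1!*1!*3!) = -1/36
  k=2: +1/(2!*0!*2!*0!*2!*4!) = 1/192
Σ = -5/288  ⇒  CG² = 331776/385*(-5/288)² = 20/77
CG = −√(20/77) = -0.509647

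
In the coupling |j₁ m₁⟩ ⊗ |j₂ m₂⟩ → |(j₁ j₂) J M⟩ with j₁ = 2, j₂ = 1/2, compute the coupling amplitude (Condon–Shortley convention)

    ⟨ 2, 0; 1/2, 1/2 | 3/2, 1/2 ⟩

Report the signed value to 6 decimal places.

j₁+j₂−J=1  J+j₁−j₂=3  J−j₁+j₂=0  j₁+j₂+J+1=5
(j₁±m₁, j₂±m₂, J±M) = (2,2,1,0,2,1)
P² = 8/5
sum k=1..1:
  [1] −1/2 = -1/2
S = -1/2
C² = P²·S² = 2/5 ; C = -0.632456

−√(2/5) ≈ -0.632456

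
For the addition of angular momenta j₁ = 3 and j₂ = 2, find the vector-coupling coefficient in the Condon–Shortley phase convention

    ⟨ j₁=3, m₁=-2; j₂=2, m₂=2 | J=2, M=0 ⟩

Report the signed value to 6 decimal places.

triangle: 3!·3!·1!/8! = 36/40320
(j±m)!: 1!·5!·4!·0!·2!·2! = 11520
prefactor² = (2J+1)·Δ·N² = 360/7
  k=3: −1/(3!·0!·2!·1!·1!·0!) = -1/12
Σ = -1/12  ⇒  CG² = 360/7·(-1/12)² = 5/14
CG = −√(5/14) = -0.597614

−√(5/14) = -0.597614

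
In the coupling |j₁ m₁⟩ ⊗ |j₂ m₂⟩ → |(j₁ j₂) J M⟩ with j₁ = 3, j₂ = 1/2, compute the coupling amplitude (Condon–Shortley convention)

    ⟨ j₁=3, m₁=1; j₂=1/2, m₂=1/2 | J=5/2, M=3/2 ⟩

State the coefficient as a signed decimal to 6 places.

−√(2/7) ≈ -0.534522

√[6·1!5!0!/7! · 4!2!1!0!4!1!] = √(1152/7)
  +(−1)^1/∏(1,0,1,0,4,0)! = -1/24  (running -1/24)
⟨..|..⟩ = √(1152/7)·(-1/24) = -0.534522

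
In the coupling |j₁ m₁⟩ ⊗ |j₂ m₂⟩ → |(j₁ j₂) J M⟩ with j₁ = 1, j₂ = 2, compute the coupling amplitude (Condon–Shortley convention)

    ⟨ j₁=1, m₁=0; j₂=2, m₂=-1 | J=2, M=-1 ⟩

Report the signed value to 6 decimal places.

triangle: 1!×1!×3!/6! = 6/720
(j±m)!: 1!×1!×1!×3!×1!×3! = 36
prefactor² = (2J+1)×Δ×N² = 3/2
  k=0: +1/(0!×1!×1!×1!×0!×2!) = 1/2
  k=1: −1/(1!×0!×0!×0!×1!×3!) = -1/6
Σ = 1/3  ⇒  CG² = 3/2×1/3² = 1/6
CG = +√(1/6) = +0.408248

+0.408248  (= +√(1/6))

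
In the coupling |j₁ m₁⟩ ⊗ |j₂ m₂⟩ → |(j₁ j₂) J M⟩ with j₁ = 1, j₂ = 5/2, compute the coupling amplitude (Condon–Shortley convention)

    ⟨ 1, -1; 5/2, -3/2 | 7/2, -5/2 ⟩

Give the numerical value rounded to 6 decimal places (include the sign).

triangle: 0!*2!*5!/8! = 240/40320
(j±m)!: 0!*2!*1!*4!*1!*6! = 34560
prefactor² = (2J+1)*Δ*N² = 11520/7
  k=0: +1/(0!*0!*2!*1!*0!*4!) = 1/48
Σ = 1/48  ⇒  CG² = 11520/7*1/48² = 5/7
CG = +√(5/7) = +0.845154

+0.845154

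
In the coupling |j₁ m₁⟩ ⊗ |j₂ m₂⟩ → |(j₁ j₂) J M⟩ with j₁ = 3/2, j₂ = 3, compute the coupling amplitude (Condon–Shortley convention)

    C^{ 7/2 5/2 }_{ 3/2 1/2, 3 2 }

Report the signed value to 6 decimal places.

triangle: 1!*2!*5!/9! = 240/362880
(j±m)!: 2!*1!*5!*1!*6!*1! = 172800
prefactor² = (2J+1)*Δ*N² = 6400/7
  k=0: +1/(0!*1!*1!*5!*1!*0!) = 1/120
  k=1: −1/(1!*0!*0!*4!*2!*1!) = -1/48
Σ = -1/80  ⇒  CG² = 6400/7*(-1/80)² = 1/7
CG = −√(1/7) = -0.377964

-0.377964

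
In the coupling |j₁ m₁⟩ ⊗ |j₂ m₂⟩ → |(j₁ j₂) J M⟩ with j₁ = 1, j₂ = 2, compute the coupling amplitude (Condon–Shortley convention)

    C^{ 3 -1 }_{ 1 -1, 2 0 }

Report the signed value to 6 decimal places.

triangle: 0!×2!×4!/7! = 48/5040
(j±m)!: 0!×2!×2!×2!×2!×4! = 384
prefactor² = (2J+1)×Δ×N² = 128/5
  k=0: +1/(0!×0!×2!×2!×0!×2!) = 1/8
Σ = 1/8  ⇒  CG² = 128/5×1/8² = 2/5
CG = +√(2/5) = +0.632456

+0.632456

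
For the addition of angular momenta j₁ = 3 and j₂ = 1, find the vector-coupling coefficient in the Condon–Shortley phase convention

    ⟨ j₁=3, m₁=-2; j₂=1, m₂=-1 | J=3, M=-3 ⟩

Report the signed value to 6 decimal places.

√[7·1!5!1!/8! · 1!5!0!2!0!6!] = √(3600)
  +(−1)^0/∏(0,1,5,0,0,1)! = 1/120  (running 1/120)
⟨..|..⟩ = √(3600)·(1/120) = +0.500000

+√(1/4) = +0.500000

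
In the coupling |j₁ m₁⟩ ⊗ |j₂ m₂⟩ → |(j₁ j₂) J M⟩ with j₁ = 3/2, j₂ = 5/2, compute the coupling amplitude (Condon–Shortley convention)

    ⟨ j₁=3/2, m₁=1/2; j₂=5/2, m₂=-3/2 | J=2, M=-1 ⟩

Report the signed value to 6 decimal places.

triangle: 2!×1!×3!/7! = 12/5040
(j±m)!: 2!×1!×1!×4!×1!×3! = 288
prefactor² = (2J+1)×Δ×N² = 24/7
  k=0: +1/(0!×2!×1!×1!×0!×2!) = 1/4
  k=1: −1/(1!×1!×0!×0!×1!×3!) = -1/6
Σ = 1/12  ⇒  CG² = 24/7×1/12² = 1/42
CG = +√(1/42) = +0.154303

+√(1/42) = +0.154303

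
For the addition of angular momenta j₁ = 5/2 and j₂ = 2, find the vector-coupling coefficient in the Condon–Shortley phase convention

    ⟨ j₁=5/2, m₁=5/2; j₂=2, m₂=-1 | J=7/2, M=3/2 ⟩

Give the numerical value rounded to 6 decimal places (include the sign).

j₁+j₂−J=1  J+j₁−j₂=4  J−j₁+j₂=3  j₁+j₂+J+1=9
(j₁±m₁, j₂±m₂, J±M) = (5,0,1,3,5,2)
P² = 3840/7
sum k=0..0:
  [0] +1/48 = 1/48
S = 1/48
C² = P²·S² = 5/21 ; C = +0.487950

+0.487950  (= +√(5/21))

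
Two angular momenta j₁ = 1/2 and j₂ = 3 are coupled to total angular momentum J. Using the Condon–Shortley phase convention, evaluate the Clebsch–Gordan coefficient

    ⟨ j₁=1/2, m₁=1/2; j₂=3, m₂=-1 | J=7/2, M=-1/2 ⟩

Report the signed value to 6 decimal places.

+√(3/7) = +0.654654

j₁+j₂−J=0  J+j₁−j₂=1  J−j₁+j₂=6  j₁+j₂+J+1=8
(j₁±m₁, j₂±m₂, J±M) = (1,0,2,4,3,4)
P² = 6912/7
sum k=0..0:
  [0] +1/48 = 1/48
S = 1/48
C² = P²·S² = 3/7 ; C = +0.654654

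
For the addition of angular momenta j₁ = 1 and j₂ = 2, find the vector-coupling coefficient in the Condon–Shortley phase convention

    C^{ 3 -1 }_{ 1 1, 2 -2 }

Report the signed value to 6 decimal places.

j₁+j₂−J=0  J+j₁−j₂=2  J−j₁+j₂=4  j₁+j₂+J+1=7
(j₁±m₁, j₂±m₂, J±M) = (2,0,0,4,2,4)
P² = 768/5
sum k=0..0:
  [0] +1/48 = 1/48
S = 1/48
C² = P²·S² = 1/15 ; C = +0.258199

+0.258199  (= +√(1/15))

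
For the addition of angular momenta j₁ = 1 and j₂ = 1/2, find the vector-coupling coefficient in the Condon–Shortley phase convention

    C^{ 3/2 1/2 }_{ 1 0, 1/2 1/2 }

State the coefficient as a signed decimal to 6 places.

j₁+j₂−J=0  J+j₁−j₂=2  J−j₁+j₂=1  j₁+j₂+J+1=4
(j₁±m₁, j₂±m₂, J±M) = (1,1,1,0,2,1)
P² = 2/3
sum k=0..0:
  [0] +1/1 = 1
S = 1
C² = P²·S² = 2/3 ; C = +0.816497

+√(2/3) ≈ +0.816497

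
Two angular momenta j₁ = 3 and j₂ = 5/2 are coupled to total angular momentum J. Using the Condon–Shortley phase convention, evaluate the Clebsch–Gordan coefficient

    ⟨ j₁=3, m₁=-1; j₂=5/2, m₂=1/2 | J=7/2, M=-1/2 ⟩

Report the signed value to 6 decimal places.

triangle: 2!·4!·3!/10! = 288/3628800
(j±m)!: 2!·4!·3!·2!·3!·4! = 82944
prefactor² = (2J+1)·Δ·N² = 9216/175
  k=0: +1/(0!·2!·4!·3!·0!·0!) = 1/288
  k=1: −1/(1!·1!·3!·2!·1!·1!) = -1/12
  k=2: +1/(2!·0!·2!·1!·2!·2!) = 1/16
Σ = -5/288  ⇒  CG² = 9216/175·(-5/288)² = 1/63
CG = −√(1/63) = -0.125988

−√(1/63) = -0.125988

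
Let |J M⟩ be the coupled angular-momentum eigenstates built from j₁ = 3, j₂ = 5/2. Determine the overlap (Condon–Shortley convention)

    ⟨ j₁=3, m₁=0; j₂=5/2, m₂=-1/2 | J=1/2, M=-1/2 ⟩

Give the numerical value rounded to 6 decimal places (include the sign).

+0.377964

j₁+j₂−J=5  J+j₁−j₂=1  J−j₁+j₂=0  j₁+j₂+J+1=7
(j₁±m₁, j₂±m₂, J±M) = (3,3,2,3,0,1)
P² = 144/7
sum k=2..2:
  [2] +1/12 = 1/12
S = 1/12
C² = P²·S² = 1/7 ; C = +0.377964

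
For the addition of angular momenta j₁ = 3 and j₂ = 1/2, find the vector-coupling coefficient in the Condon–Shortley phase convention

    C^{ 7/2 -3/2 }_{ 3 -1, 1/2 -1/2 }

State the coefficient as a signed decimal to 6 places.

+√(5/7) = +0.845154

√[8·0!6!1!/8! · 2!4!0!1!2!5!] = √(11520/7)
  +(−1)^0/∏(0,0,4,0,2,1)! = 1/48  (running 1/48)
⟨..|..⟩ = √(11520/7)·(1/48) = +0.845154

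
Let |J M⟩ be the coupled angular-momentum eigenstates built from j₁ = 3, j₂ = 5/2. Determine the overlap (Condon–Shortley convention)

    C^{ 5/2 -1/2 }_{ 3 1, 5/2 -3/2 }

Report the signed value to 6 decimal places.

triangle: 3!*3!*2!/9! = 72/362880
(j±m)!: 4!*2!*1!*4!*2!*3! = 13824
prefactor² = (2J+1)*Δ*N² = 576/35
  k=0: +1/(0!*3!*2!*1!*1!*1!) = 1/12
  k=1: −1/(1!*2!*1!*0!*2!*2!) = -1/8
Σ = -1/24  ⇒  CG² = 576/35*(-1/24)² = 1/35
CG = −√(1/35) = -0.169031

-0.169031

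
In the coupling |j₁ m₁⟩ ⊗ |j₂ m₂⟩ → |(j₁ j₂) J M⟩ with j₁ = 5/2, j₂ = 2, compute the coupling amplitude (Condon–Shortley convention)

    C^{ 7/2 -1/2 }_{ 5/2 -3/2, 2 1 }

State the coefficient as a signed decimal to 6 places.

-0.619780  (= −√(121/315))

√[8·1!4!3!/9! · 1!4!3!1!3!4!] = √(2304/35)
  +(−1)^0/∏(0,1,4,3,0,0)! = 1/144  (running 1/144)
  +(−1)^1/∏(1,0,3,2,1,1)! = -1/12  (running -11/144)
⟨..|..⟩ = √(2304/35)·(-11/144) = -0.619780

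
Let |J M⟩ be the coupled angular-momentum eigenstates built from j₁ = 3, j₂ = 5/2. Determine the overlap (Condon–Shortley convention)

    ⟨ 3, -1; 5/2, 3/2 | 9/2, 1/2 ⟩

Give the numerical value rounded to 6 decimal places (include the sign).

−√(35/99) = -0.594588

j₁+j₂−J=1  J+j₁−j₂=5  J−j₁+j₂=4  j₁+j₂+J+1=11
(j₁±m₁, j₂±m₂, J±M) = (2,4,4,1,5,4)
P² = 184320/77
sum k=0..1:
  [0] +1/576 = 1/576
  [1] −1/72 = -1/72
S = -7/576
C² = P²·S² = 35/99 ; C = -0.594588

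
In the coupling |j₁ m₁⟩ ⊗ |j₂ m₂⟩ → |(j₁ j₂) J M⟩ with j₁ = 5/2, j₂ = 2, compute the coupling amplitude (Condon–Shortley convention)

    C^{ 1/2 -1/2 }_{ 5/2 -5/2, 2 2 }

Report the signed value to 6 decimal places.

√[2·4!1!0!/6! · 0!5!4!0!0!1!] = √(192)
  +(−1)^4/∏(4,0,1,0,0,0)! = 1/24  (running 1/24)
⟨..|..⟩ = √(192)·(1/24) = +0.577350

+0.577350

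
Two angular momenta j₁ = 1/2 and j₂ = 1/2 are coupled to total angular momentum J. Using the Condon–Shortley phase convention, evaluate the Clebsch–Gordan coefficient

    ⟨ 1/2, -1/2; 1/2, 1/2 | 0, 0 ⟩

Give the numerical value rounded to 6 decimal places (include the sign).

triangle: 1!*0!*0!/2! = 1/2
(j±m)!: 0!*1!*1!*0!*0!*0! = 1
prefactor² = (2J+1)*Δ*N² = 1/2
  k=1: −1/(1!*0!*0!*0!*0!*0!) = -1
Σ = -1  ⇒  CG² = 1/2*(-1)² = 1/2
CG = −√(1/2) = -0.707107

−√(1/2) ≈ -0.707107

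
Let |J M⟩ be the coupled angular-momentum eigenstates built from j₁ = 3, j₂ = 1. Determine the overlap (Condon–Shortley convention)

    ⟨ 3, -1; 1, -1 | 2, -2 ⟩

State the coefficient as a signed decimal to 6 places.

+0.218218  (= +√(1/21))

j₁+j₂−J=2  J+j₁−j₂=4  J−j₁+j₂=0  j₁+j₂+J+1=7
(j₁±m₁, j₂±m₂, J±M) = (2,4,0,2,0,4)
P² = 768/7
sum k=0..0:
  [0] +1/48 = 1/48
S = 1/48
C² = P²·S² = 1/21 ; C = +0.218218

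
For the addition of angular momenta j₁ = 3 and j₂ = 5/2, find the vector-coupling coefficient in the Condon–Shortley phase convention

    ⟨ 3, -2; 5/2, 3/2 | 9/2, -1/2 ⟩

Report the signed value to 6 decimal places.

-0.510355  (= −√(361/1386))

j₁+j₂−J=1  J+j₁−j₂=5  J−j₁+j₂=4  j₁+j₂+J+1=11
(j₁±m₁, j₂±m₂, J±M) = (1,5,4,1,4,5)
P² = 460800/77
sum k=0..1:
  [0] +1/2880 = 1/2880
  [1] −1/144 = -1/144
S = -19/2880
C² = P²·S² = 361/1386 ; C = -0.510355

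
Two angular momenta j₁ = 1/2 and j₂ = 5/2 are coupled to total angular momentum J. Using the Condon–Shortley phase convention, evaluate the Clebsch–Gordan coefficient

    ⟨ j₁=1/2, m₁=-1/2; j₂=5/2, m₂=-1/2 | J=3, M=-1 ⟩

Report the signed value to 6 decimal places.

√[7·0!1!5!/7! · 0!1!2!3!2!4!] = √(96)
  +(−1)^0/∏(0,0,1,2,0,3)! = 1/12  (running 1/12)
⟨..|..⟩ = √(96)·(1/12) = +0.816497

+√(2/3) = +0.816497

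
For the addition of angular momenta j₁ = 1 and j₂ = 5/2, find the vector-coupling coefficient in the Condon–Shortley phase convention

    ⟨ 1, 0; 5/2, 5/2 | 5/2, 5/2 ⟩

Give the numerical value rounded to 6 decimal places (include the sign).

√[6·1!1!4!/7! · 1!1!5!0!5!0!] = √(2880/7)
  +(−1)^1/∏(1,0,0,4,1,0)! = -1/24  (running -1/24)
⟨..|..⟩ = √(2880/7)·(-1/24) = -0.845154

−√(5/7) = -0.845154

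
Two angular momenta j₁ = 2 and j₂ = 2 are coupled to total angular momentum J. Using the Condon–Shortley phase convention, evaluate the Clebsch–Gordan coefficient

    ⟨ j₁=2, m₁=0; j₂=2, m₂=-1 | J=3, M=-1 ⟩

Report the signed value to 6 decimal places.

+0.447214  (= +√(1/5))

√[7·1!3!3!/8! · 2!2!1!3!2!4!] = √(36/5)
  +(−1)^0/∏(0,1,2,1,1,2)! = 1/4  (running 1/4)
  +(−1)^1/∏(1,0,1,0,2,3)! = -1/12  (running 1/6)
⟨..|..⟩ = √(36/5)·(1/6) = +0.447214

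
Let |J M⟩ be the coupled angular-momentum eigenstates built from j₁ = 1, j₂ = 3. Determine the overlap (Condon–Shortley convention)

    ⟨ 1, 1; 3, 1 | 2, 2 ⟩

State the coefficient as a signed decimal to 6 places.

+0.218218

√[5·2!0!4!/7! · 2!0!4!2!4!0!] = √(768/7)
  +(−1)^0/∏(0,2,0,4,0,0)! = 1/48  (running 1/48)
⟨..|..⟩ = √(768/7)·(1/48) = +0.218218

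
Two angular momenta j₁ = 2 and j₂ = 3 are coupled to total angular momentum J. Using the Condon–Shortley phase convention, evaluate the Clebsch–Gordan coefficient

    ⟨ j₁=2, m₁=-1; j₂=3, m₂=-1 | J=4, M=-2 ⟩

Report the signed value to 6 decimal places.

-0.188982

√[9·1!3!5!/10! · 1!3!2!4!2!6!] = √(5184/7)
  +(−1)^0/∏(0,1,3,2,0,3)! = 1/72  (running 1/72)
  +(−1)^1/∏(1,0,2,1,1,4)! = -1/48  (running -1/144)
⟨..|..⟩ = √(5184/7)·(-1/144) = -0.188982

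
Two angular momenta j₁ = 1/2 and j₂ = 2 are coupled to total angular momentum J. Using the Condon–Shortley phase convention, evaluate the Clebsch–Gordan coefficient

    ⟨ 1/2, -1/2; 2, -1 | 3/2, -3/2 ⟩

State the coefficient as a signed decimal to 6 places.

−√(1/5) ≈ -0.447214

√[4·1!0!3!/5! · 0!1!1!3!0!3!] = √(36/5)
  +(−1)^1/∏(1,0,0,0,0,3)! = -1/6  (running -1/6)
⟨..|..⟩ = √(36/5)·(-1/6) = -0.447214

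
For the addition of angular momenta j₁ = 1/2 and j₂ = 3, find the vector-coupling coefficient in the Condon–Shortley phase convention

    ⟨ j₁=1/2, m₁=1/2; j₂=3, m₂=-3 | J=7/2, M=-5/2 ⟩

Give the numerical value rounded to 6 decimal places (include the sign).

+√(1/7) ≈ +0.377964

j₁+j₂−J=0  J+j₁−j₂=1  J−j₁+j₂=6  j₁+j₂+J+1=8
(j₁±m₁, j₂±m₂, J±M) = (1,0,0,6,1,6)
P² = 518400/7
sum k=0..0:
  [0] +1/720 = 1/720
S = 1/720
C² = P²·S² = 1/7 ; C = +0.377964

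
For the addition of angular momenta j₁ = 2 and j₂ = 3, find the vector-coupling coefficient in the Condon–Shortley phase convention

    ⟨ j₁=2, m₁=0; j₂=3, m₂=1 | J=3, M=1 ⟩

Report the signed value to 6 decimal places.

triangle: 2!×2!×4!/9! = 96/362880
(j±m)!: 2!×2!×4!×2!×4!×2! = 9216
prefactor² = (2J+1)×Δ×N² = 256/15
  k=0: +1/(0!×2!×2!×4!×0!×0!) = 1/96
  k=1: −1/(1!×1!×1!×3!×1!×1!) = -1/6
  k=2: +1/(2!×0!×0!×2!×2!×2!) = 1/16
Σ = -3/32  ⇒  CG² = 256/15×(-3/32)² = 3/20
CG = −√(3/20) = -0.387298

−√(3/20) = -0.387298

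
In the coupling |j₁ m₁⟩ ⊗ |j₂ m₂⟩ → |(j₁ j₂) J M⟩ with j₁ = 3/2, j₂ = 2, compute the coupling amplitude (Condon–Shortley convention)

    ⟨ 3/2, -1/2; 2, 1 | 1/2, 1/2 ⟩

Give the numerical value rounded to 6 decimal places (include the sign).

+0.547723

√[2·3!0!1!/5! · 1!2!3!1!1!0!] = √(6/5)
  +(−1)^2/∏(2,1,0,1,0,0)! = 1/2  (running 1/2)
⟨..|..⟩ = √(6/5)·(1/2) = +0.547723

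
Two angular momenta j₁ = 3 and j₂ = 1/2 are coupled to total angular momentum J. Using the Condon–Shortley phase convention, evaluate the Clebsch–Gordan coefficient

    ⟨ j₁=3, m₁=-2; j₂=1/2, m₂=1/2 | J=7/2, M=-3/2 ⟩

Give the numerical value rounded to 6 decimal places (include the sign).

j₁+j₂−J=0  J+j₁−j₂=6  J−j₁+j₂=1  j₁+j₂+J+1=8
(j₁±m₁, j₂±m₂, J±M) = (1,5,1,0,2,5)
P² = 28800/7
sum k=0..0:
  [0] +1/120 = 1/120
S = 1/120
C² = P²·S² = 2/7 ; C = +0.534522

+0.534522  (= +√(2/7))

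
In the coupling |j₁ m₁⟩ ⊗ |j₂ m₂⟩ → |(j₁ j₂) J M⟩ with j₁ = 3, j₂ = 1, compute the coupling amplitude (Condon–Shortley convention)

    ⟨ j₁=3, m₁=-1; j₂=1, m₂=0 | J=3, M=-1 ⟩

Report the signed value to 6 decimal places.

triangle: 1!×5!×1!/8! = 120/40320
(j±m)!: 2!×4!×1!×1!×2!×4! = 2304
prefactor² = (2J+1)×Δ×N² = 48
  k=0: +1/(0!×1!×4!×1!×1!×0!) = 1/24
  k=1: −1/(1!×0!×3!×0!×2!×1!) = -1/12
Σ = -1/24  ⇒  CG² = 48×(-1/24)² = 1/12
CG = −√(1/12) = -0.288675

−√(1/12) ≈ -0.288675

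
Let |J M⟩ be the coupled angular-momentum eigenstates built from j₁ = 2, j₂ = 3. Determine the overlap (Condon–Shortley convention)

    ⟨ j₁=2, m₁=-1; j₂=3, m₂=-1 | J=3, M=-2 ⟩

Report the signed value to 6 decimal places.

-0.500000

triangle: 2!*2!*4!/9! = 96/362880
(j±m)!: 1!*3!*2!*4!*1!*5! = 34560
prefactor² = (2J+1)*Δ*N² = 64
  k=1: −1/(1!*1!*2!*1!*0!*3!) = -1/12
  k=2: +1/(2!*0!*1!*0!*1!*4!) = 1/48
Σ = -1/16  ⇒  CG² = 64*(-1/16)² = 1/4
CG = −√(1/4) = -0.500000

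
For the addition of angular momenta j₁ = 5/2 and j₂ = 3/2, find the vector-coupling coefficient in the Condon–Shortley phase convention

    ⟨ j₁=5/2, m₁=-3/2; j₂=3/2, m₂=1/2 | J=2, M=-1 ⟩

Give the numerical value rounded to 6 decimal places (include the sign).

j₁+j₂−J=2  J+j₁−j₂=3  J−j₁+j₂=1  j₁+j₂+J+1=7
(j₁±m₁, j₂±m₂, J±M) = (1,4,2,1,1,3)
P² = 24/7
sum k=1..2:
  [1] −1/6 = -1/6
  [2] +1/4 = 1/4
S = 1/12
C² = P²·S² = 1/42 ; C = +0.154303

+0.154303  (= +√(1/42))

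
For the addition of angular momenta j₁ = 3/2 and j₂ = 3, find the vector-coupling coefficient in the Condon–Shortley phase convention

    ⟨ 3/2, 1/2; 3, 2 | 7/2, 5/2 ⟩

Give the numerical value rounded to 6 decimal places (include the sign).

-0.377964

triangle: 1!·2!·5!/9! = 240/362880
(j±m)!: 2!·1!·5!·1!·6!·1! = 172800
prefactor² = (2J+1)·Δ·N² = 6400/7
  k=0: +1/(0!·1!·1!·5!·1!·0!) = 1/120
  k=1: −1/(1!·0!·0!·4!·2!·1!) = -1/48
Σ = -1/80  ⇒  CG² = 6400/7·(-1/80)² = 1/7
CG = −√(1/7) = -0.377964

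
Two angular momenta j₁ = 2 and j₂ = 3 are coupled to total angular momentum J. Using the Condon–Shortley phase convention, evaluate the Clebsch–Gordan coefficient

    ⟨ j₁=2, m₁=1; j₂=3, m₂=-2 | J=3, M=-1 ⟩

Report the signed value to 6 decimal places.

j₁+j₂−J=2  J+j₁−j₂=2  J−j₁+j₂=4  j₁+j₂+J+1=9
(j₁±m₁, j₂±m₂, J±M) = (3,1,1,5,2,4)
P² = 64
sum k=0..1:
  [0] +1/12 = 1/12
  [1] −1/48 = -1/48
S = 1/16
C² = P²·S² = 1/4 ; C = +0.500000

+√(1/4) ≈ +0.500000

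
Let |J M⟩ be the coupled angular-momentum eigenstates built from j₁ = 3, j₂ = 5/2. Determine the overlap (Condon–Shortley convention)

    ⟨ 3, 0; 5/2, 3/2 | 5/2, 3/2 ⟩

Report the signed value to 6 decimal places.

+0.483046

√[6·3!3!2!/9! · 3!3!4!1!4!1!] = √(864/35)
  +(−1)^2/∏(2,1,1,2,2,0)! = 1/8  (running 1/8)
  +(−1)^3/∏(3,0,0,1,3,1)! = -1/36  (running 7/72)
⟨..|..⟩ = √(864/35)·(7/72) = +0.483046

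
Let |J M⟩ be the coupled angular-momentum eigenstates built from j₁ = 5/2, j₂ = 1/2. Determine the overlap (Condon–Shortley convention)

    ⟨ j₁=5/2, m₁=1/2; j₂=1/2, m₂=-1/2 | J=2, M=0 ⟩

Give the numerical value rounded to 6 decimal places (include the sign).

√[5·1!4!0!/6! · 3!2!0!1!2!2!] = √(8)
  +(−1)^0/∏(0,1,2,0,2,0)! = 1/4  (running 1/4)
⟨..|..⟩ = √(8)·(1/4) = +0.707107

+0.707107  (= +√(1/2))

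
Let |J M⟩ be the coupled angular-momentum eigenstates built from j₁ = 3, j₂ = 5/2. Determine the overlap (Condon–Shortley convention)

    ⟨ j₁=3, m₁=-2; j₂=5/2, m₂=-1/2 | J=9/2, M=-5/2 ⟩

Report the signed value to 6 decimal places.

-0.497468  (= −√(49/198))

√[10·1!5!4!/11! · 1!5!2!3!2!7!] = √(115200/11)
  +(−1)^0/∏(0,1,5,2,0,2)! = 1/480  (running 1/480)
  +(−1)^1/∏(1,0,4,1,1,3)! = -1/144  (running -7/1440)
⟨..|..⟩ = √(115200/11)·(-7/1440) = -0.497468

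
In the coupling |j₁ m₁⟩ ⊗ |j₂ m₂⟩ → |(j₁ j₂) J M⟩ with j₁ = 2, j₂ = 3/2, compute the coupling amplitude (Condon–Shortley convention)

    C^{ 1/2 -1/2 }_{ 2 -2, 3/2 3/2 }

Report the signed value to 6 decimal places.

triangle: 3!×1!×0!/5! = 6/120
(j±m)!: 0!×4!×3!×0!×0!×1! = 144
prefactor² = (2J+1)×Δ×N² = 72/5
  k=3: −1/(3!×0!×1!×0!×0!×0!) = -1/6
Σ = -1/6  ⇒  CG² = 72/5×(-1/6)² = 2/5
CG = −√(2/5) = -0.632456

-0.632456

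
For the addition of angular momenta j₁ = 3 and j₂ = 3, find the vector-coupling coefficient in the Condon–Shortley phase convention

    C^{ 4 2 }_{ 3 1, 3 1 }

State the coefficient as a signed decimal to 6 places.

−√(20/77) ≈ -0.509647

√[9·2!4!4!/11! · 4!2!4!2!6!2!] = √(331776/385)
  +(−1)^0/∏(0,2,2,4,2,0)! = 1/192  (running 1/192)
  +(−1)^1/∏(1,1,1,3,3,1)! = -1/36  (running -13/576)
  +(−1)^2/∏(2,0,0,2,4,2)! = 1/192  (running -5/288)
⟨..|..⟩ = √(331776/385)·(-5/288) = -0.509647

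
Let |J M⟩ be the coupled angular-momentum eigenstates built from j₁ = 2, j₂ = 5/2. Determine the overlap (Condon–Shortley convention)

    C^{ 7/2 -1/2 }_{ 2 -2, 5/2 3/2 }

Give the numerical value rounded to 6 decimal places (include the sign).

triangle: 1!*3!*4!/9! = 144/362880
(j±m)!: 0!*4!*4!*1!*3!*4! = 82944
prefactor² = (2J+1)*Δ*N² = 9216/35
  k=1: −1/(1!*0!*3!*3!*0!*1!) = -1/36
Σ = -1/36  ⇒  CG² = 9216/35*(-1/36)² = 64/315
CG = −√(64/315) = -0.450749

−√(64/315) = -0.450749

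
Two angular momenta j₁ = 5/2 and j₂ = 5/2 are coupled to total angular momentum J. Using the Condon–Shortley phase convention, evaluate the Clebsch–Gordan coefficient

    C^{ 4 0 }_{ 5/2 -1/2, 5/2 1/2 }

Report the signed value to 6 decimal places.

triangle: 1!·4!·4!/10! = 576/3628800
(j±m)!: 2!·3!·3!·2!·4!·4! = 82944
prefactor² = (2J+1)·Δ·N² = 20736/175
  k=0: +1/(0!·1!·3!·3!·1!·1!) = 1/36
  k=1: −1/(1!·0!·2!·2!·2!·2!) = -1/16
Σ = -5/144  ⇒  CG² = 20736/175·(-5/144)² = 1/7
CG = −√(1/7) = -0.377964

-0.377964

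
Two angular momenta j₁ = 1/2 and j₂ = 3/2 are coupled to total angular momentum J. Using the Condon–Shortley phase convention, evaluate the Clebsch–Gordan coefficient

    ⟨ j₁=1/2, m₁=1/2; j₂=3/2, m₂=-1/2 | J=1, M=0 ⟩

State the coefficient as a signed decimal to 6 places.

+0.707107  (= +√(1/2))

√[3·1!0!2!/4! · 1!0!1!2!1!1!] = √(1/2)
  +(−1)^0/∏(0,1,0,1,0,1)! = 1  (running 1)
⟨..|..⟩ = √(1/2)·(1) = +0.707107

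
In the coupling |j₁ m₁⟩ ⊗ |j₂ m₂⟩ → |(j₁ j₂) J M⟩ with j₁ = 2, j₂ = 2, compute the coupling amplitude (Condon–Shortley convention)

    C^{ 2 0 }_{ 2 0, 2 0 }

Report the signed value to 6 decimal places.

j₁+j₂−J=2  J+j₁−j₂=2  J−j₁+j₂=2  j₁+j₂+J+1=7
(j₁±m₁, j₂±m₂, J±M) = (2,2,2,2,2,2)
P² = 32/63
sum k=0..2:
  [0] +1/8 = 1/8
  [1] −1/1 = -1
  [2] +1/8 = 1/8
S = -3/4
C² = P²·S² = 2/7 ; C = -0.534522

-0.534522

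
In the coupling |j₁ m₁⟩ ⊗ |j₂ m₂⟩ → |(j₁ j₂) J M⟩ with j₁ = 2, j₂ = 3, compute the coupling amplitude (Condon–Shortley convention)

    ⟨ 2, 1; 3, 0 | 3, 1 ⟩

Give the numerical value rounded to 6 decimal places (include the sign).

j₁+j₂−J=2  J+j₁−j₂=2  J−j₁+j₂=4  j₁+j₂+J+1=9
(j₁±m₁, j₂±m₂, J±M) = (3,1,3,3,4,2)
P² = 96/5
sum k=0..1:
  [0] +1/12 = 1/12
  [1] −1/8 = -1/8
S = -1/24
C² = P²·S² = 1/30 ; C = -0.182574

−√(1/30) ≈ -0.182574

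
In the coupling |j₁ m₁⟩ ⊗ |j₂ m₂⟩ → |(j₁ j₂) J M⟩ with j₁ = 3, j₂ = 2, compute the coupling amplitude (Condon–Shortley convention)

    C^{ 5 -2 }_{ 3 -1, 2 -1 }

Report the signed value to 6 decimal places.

j₁+j₂−J=0  J+j₁−j₂=6  J−j₁+j₂=4  j₁+j₂+J+1=11
(j₁±m₁, j₂±m₂, J±M) = (2,4,1,3,3,7)
P² = 41472
sum k=0..0:
  [0] +1/288 = 1/288
S = 1/288
C² = P²·S² = 1/2 ; C = +0.707107

+√(1/2) ≈ +0.707107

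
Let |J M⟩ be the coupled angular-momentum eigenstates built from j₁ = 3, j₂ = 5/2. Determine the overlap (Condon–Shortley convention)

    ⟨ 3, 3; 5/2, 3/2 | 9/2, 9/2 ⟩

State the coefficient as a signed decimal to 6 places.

√[10·1!5!4!/11! · 6!0!4!1!9!0!] = √(49766400/11)
  +(−1)^0/∏(0,1,0,4,5,0)! = 1/2880  (running 1/2880)
⟨..|..⟩ = √(49766400/11)·(1/2880) = +0.738549

+0.738549  (= +√(6/11))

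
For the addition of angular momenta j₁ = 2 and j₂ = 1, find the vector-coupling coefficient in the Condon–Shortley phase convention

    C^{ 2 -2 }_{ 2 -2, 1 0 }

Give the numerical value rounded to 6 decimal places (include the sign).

-0.816497  (= −√(2/3))

triangle: 1!·3!·1!/6! = 6/720
(j±m)!: 0!·4!·1!·1!·0!·4! = 576
prefactor² = (2J+1)·Δ·N² = 24
  k=1: −1/(1!·0!·3!·0!·0!·1!) = -1/6
Σ = -1/6  ⇒  CG² = 24·(-1/6)² = 2/3
CG = −√(2/3) = -0.816497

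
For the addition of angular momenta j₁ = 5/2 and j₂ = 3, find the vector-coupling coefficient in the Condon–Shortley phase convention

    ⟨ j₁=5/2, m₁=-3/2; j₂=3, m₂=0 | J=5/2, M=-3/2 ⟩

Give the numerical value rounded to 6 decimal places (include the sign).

j₁+j₂−J=3  J+j₁−j₂=2  J−j₁+j₂=3  j₁+j₂+J+1=9
(j₁±m₁, j₂±m₂, J±M) = (1,4,3,3,1,4)
P² = 864/35
sum k=2..3:
  [2] +1/8 = 1/8
  [3] −1/36 = -1/36
S = 7/72
C² = P²·S² = 7/30 ; C = +0.483046

+0.483046  (= +√(7/30))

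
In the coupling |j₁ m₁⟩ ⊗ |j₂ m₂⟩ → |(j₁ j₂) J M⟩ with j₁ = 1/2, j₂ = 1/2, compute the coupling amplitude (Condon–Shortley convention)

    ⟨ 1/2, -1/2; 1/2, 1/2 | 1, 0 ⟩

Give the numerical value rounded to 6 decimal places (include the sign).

+0.707107  (= +√(1/2))

j₁+j₂−J=0  J+j₁−j₂=1  J−j₁+j₂=1  j₁+j₂+J+1=3
(j₁±m₁, j₂±m₂, J±M) = (0,1,1,0,1,1)
P² = 1/2
sum k=0..0:
  [0] +1/1 = 1
S = 1
C² = P²·S² = 1/2 ; C = +0.707107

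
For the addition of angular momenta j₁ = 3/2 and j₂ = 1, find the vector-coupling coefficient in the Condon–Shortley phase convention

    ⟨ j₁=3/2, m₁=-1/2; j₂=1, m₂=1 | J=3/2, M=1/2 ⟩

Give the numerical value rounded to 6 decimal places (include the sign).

−√(8/15) = -0.730297

triangle: 1!·2!·1!/5! = 2/120
(j±m)!: 1!·2!·2!·0!·2!·1! = 8
prefactor² = (2J+1)·Δ·N² = 8/15
  k=1: −1/(1!·0!·1!·1!·1!·0!) = -1
Σ = -1  ⇒  CG² = 8/15·(-1)² = 8/15
CG = −√(8/15) = -0.730297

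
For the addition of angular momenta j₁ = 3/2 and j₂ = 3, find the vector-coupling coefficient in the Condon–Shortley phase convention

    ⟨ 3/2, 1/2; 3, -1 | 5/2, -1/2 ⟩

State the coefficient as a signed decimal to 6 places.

−√(1/70) = -0.119523

triangle: 2!·1!·4!/8! = 48/40320
(j±m)!: 2!·1!·2!·4!·2!·3! = 1152
prefactor² = (2J+1)·Δ·N² = 288/35
  k=0: +1/(0!·2!·1!·2!·0!·2!) = 1/8
  k=1: −1/(1!·1!·0!·1!·1!·3!) = -1/6
Σ = -1/24  ⇒  CG² = 288/35·(-1/24)² = 1/70
CG = −√(1/70) = -0.119523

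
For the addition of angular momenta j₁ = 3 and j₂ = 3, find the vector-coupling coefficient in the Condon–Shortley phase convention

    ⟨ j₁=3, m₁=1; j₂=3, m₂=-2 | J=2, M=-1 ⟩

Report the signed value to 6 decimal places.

√[5·4!2!2!/9! · 4!2!1!5!1!3!] = √(320/7)
  +(−1)^0/∏(0,4,2,1,0,1)! = 1/48  (running 1/48)
  +(−1)^1/∏(1,3,1,0,1,2)! = -1/12  (running -1/16)
⟨..|..⟩ = √(320/7)·(-1/16) = -0.422577

−√(5/28) = -0.422577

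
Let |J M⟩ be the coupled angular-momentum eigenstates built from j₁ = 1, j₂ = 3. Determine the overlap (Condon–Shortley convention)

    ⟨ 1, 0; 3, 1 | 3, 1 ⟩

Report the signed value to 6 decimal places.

triangle: 1!·1!·5!/8! = 120/40320
(j±m)!: 1!·1!·4!·2!·4!·2! = 2304
prefactor² = (2J+1)·Δ·N² = 48
  k=0: +1/(0!·1!·1!·4!·0!·1!) = 1/24
  k=1: −1/(1!·0!·0!·3!·1!·2!) = -1/12
Σ = -1/24  ⇒  CG² = 48·(-1/24)² = 1/12
CG = −√(1/12) = -0.288675

-0.288675  (= −√(1/12))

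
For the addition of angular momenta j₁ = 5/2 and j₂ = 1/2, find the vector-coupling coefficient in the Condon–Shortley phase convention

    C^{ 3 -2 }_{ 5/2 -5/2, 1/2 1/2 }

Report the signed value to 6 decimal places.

+√(1/6) = +0.408248

triangle: 0!*5!*1!/7! = 120/5040
(j±m)!: 0!*5!*1!*0!*1!*5! = 14400
prefactor² = (2J+1)*Δ*N² = 2400
  k=0: +1/(0!*0!*5!*1!*0!*0!) = 1/120
Σ = 1/120  ⇒  CG² = 2400*1/120² = 1/6
CG = +√(1/6) = +0.408248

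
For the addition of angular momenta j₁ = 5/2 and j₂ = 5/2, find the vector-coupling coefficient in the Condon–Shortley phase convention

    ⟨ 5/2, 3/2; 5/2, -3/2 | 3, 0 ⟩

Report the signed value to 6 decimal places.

+0.521749

√[7·2!3!3!/9! · 4!1!1!4!3!3!] = √(144/5)
  +(−1)^0/∏(0,2,1,1,2,2)! = 1/8  (running 1/8)
  +(−1)^1/∏(1,1,0,0,3,3)! = -1/36  (running 7/72)
⟨..|..⟩ = √(144/5)·(7/72) = +0.521749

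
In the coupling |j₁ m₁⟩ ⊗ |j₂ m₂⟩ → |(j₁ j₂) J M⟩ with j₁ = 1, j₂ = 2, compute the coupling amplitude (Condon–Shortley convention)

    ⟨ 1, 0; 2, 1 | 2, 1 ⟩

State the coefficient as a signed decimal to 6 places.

√[5·1!1!3!/6! · 1!1!3!1!3!1!] = √(3/2)
  +(−1)^0/∏(0,1,1,3,0,0)! = 1/6  (running 1/6)
  +(−1)^1/∏(1,0,0,2,1,1)! = -1/2  (running -1/3)
⟨..|..⟩ = √(3/2)·(-1/3) = -0.408248

-0.408248  (= −√(1/6))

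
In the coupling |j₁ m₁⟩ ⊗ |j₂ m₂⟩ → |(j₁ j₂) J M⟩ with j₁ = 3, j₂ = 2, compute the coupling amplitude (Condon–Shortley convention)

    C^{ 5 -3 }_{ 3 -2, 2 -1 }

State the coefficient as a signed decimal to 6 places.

+√(8/15) = +0.730297

triangle: 0!×6!×4!/11! = 17280/39916800
(j±m)!: 1!×5!×1!×3!×2!×8! = 58060800
prefactor² = (2J+1)×Δ×N² = 276480
  k=0: +1/(0!×0!×5!×1!×1!×3!) = 1/720
Σ = 1/720  ⇒  CG² = 276480×1/720² = 8/15
CG = +√(8/15) = +0.730297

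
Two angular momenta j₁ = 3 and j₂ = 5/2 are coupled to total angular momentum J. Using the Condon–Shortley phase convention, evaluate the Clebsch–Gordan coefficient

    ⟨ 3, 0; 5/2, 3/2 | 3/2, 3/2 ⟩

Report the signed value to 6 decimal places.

triangle: 4!*2!*1!/8! = 48/40320
(j±m)!: 3!*3!*4!*1!*3!*0! = 5184
prefactor² = (2J+1)*Δ*N² = 864/35
  k=3: −1/(3!*1!*0!*1!*2!*0!) = -1/12
Σ = -1/12  ⇒  CG² = 864/35*(-1/12)² = 6/35
CG = −√(6/35) = -0.414039

-0.414039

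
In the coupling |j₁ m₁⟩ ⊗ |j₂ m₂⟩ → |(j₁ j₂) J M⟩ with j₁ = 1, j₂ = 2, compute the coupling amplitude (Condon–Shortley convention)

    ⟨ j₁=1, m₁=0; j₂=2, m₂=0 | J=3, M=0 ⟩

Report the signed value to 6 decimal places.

+√(3/5) ≈ +0.774597

√[7·0!2!4!/7! · 1!1!2!2!3!3!] = √(48/5)
  +(−1)^0/∏(0,0,1,2,1,2)! = 1/4  (running 1/4)
⟨..|..⟩ = √(48/5)·(1/4) = +0.774597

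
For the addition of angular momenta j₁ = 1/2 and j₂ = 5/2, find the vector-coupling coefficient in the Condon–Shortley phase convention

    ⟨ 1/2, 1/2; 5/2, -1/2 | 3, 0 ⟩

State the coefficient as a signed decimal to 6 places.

√[7·0!1!5!/7! · 1!0!2!3!3!3!] = √(72)
  +(−1)^0/∏(0,0,0,2,1,3)! = 1/12  (running 1/12)
⟨..|..⟩ = √(72)·(1/12) = +0.707107

+√(1/2) ≈ +0.707107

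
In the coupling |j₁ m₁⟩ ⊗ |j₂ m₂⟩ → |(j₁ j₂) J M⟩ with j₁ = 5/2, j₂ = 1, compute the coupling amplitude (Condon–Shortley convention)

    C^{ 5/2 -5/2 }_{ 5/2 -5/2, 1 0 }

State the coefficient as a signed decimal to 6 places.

√[6·1!4!1!/7! · 0!5!1!1!0!5!] = √(2880/7)
  +(−1)^1/∏(1,0,4,0,0,1)! = -1/24  (running -1/24)
⟨..|..⟩ = √(2880/7)·(-1/24) = -0.845154

-0.845154  (= −√(5/7))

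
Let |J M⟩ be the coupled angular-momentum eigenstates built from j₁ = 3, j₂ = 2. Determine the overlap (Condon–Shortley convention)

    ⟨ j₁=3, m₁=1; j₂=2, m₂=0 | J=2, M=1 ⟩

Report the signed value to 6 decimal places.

triangle: 3!·3!·1!/8! = 36/40320
(j±m)!: 4!·2!·2!·2!·3!·1! = 1152
prefactor² = (2J+1)·Δ·N² = 36/7
  k=1: −1/(1!·2!·1!·1!·2!·0!) = -1/4
  k=2: +1/(2!·1!·0!·0!·3!·1!) = 1/12
Σ = -1/6  ⇒  CG² = 36/7·(-1/6)² = 1/7
CG = −√(1/7) = -0.377964

−√(1/7) = -0.377964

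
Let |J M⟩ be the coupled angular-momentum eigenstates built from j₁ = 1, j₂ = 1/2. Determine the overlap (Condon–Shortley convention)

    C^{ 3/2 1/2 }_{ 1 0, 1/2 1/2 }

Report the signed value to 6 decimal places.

+√(2/3) = +0.816497

√[4·0!2!1!/4! · 1!1!1!0!2!1!] = √(2/3)
  +(−1)^0/∏(0,0,1,1,1,0)! = 1  (running 1)
⟨..|..⟩ = √(2/3)·(1) = +0.816497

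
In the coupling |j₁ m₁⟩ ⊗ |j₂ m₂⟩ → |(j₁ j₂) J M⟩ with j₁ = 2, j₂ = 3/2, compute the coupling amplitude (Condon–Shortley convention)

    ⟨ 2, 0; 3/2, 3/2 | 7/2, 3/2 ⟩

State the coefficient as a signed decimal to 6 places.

+√(2/7) ≈ +0.534522

√[8·0!4!3!/8! · 2!2!3!0!5!2!] = √(1152/7)
  +(−1)^0/∏(0,0,2,3,2,0)! = 1/24  (running 1/24)
⟨..|..⟩ = √(1152/7)·(1/24) = +0.534522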